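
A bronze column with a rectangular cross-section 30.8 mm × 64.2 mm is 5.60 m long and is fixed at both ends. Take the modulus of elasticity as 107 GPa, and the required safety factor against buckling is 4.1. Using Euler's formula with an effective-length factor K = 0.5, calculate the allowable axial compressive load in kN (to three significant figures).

Buckling occurs about the weak axis: I_min = h·b³/12 = 64.2×30.8³/12 = 156300 mm⁴ (b = 30.8 mm is the smaller dimension).
Effective length L_e = KL = 0.5×5.60 m = 2800 mm.
Euler critical load P_cr = π²EI/L_e² = π²×107000×156300/2800² = 21060 N.
P_allow = P_cr/n = 21060/4.1 = 5136 N.

P_allow = 5.14 kN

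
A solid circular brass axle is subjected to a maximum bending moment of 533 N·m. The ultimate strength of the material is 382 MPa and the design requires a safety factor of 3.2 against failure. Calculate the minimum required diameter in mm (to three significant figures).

σ_allow = 382/3.2 = 119.4 MPa.
For a solid circular section σ = 32M/(πd³), so d³ = 32M/(π σ_allow) = 32×533000/(π×119.4) = 45480 mm³.
d = 35.69 mm.

d = 35.7 mm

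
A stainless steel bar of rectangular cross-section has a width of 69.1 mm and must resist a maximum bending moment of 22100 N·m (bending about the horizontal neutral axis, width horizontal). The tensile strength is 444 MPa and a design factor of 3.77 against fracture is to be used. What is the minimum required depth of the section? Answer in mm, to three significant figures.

σ_allow = 444/3.77 = 117.8 MPa.
For a rectangular section σ = 6M/(bh²), so h² = 6M/(b σ_allow) = 6×2.2100×10^7/(69.1×117.8) = 16290 mm².
h = 127.6 mm.

h = 128 mm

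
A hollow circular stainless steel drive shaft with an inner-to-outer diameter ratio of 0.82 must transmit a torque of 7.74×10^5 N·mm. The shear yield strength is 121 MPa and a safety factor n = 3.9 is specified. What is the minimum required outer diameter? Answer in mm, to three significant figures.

τ_allow = 121/3.9 = 31.03 MPa.
For a hollow shaft τ = 16T/[πd_o³(1−k⁴)] with k = 0.82, so 1−k⁴ = 0.5479.
d_o³ = 16T/[π τ_allow (1−k⁴)] = 16×774000/(π×31.03×0.5479) = 231900 mm³.
d_o = 61.44 mm.

d_o = 61.4 mm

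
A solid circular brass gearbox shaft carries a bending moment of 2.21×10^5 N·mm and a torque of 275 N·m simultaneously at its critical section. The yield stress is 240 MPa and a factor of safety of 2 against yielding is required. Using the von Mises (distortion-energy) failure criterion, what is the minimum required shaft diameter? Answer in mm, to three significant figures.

d = 30.2 mm

σ_allow = σ_y/n = 240/2 = 120.0 MPa.
For a solid shaft σ_b = 32M/(πd³) and τ = 16T/(πd³), so the von Mises stress is σ' = (16/πd³)·√(4M²+3T²).
√(4M²+3T²) = √(4×(221000)² + 3×(275000)²) = 649800 N·mm.
d³ = 16×649800/(π×120.0) = 27580 mm³.
d = 30.21 mm.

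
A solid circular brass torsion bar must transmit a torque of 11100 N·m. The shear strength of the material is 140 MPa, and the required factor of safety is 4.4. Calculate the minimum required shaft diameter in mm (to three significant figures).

d = 121 mm

Allowable shear stress τ_allow = 140/4.4 = 31.82 MPa.
For a solid shaft τ = 16T/(πd³), so d³ = 16T/(π τ_allow) = 16×1.1100×10^7/(π×31.82) = 1.777×10^6 mm³.
d = (1.777×10^6)^(1/3) = 121.1 mm.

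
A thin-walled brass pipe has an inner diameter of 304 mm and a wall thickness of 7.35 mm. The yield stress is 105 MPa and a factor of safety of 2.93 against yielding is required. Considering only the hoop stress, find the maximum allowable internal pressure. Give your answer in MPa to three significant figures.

p_allow = 1.73 MPa

σ_allow = 105/2.93 = 35.84 MPa.
σ_h = pD/(2t) → p_allow = 2σ_allow t/D = 2×35.84×7.35/304 = 1.733 MPa.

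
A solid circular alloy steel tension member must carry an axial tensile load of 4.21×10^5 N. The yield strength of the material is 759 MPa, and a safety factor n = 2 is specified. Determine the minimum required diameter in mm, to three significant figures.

d = 37.6 mm

Allowable stress σ_allow = 759/2 = 379.5 MPa.
Required area A = F/σ_allow = 421000/379.5 = 1109 mm².
A = πd²/4 → d = √(4A/π) = 37.58 mm.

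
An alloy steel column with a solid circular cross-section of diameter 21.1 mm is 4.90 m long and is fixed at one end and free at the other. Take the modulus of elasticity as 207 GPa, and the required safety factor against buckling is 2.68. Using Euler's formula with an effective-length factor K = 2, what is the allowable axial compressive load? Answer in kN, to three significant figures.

I = πd⁴/64 = π×21.1⁴/64 = 9730 mm⁴.
Effective length L_e = KL = 2×4.90 m = 9800 mm.
Euler critical load P_cr = π²EI/L_e² = π²×207000×9730/9800² = 207.0 N.
P_allow = P_cr/n = 207.0/2.68 = 77.23 N.

P_allow = 0.0772 kN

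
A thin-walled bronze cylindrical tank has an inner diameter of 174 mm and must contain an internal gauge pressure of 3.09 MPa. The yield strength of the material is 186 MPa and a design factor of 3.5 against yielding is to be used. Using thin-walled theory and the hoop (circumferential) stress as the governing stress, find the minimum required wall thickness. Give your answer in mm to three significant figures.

t = 5.06 mm

σ_allow = 186/3.5 = 53.14 MPa.
Hoop stress σ_h = pD/(2t), so t = pD/(2σ_allow) = 3.09×174/(2×53.14) = 5.059 mm.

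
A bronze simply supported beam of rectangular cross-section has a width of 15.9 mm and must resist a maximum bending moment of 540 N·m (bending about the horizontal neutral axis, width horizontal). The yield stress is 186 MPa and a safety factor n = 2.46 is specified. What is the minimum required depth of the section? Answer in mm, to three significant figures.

h = 51.9 mm

σ_allow = 186/2.46 = 75.61 MPa.
For a rectangular section σ = 6M/(bh²), so h² = 6M/(b σ_allow) = 6×540000/(15.9×75.61) = 2695 mm².
h = 51.91 mm.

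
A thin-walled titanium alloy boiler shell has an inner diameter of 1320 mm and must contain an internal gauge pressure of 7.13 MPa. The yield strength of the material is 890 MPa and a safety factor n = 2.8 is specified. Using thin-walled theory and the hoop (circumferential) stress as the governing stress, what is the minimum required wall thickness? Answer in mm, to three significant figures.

t = 14.8 mm

σ_allow = 890/2.8 = 317.9 MPa.
Hoop stress σ_h = pD/(2t), so t = pD/(2σ_allow) = 7.13×1320/(2×317.9) = 14.80 mm.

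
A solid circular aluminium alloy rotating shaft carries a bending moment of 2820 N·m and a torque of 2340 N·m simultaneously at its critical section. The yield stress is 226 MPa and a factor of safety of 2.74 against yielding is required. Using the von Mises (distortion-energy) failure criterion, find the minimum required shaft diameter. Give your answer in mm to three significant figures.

d = 75.4 mm

σ_allow = σ_y/n = 226/2.74 = 82.48 MPa.
For a solid shaft σ_b = 32M/(πd³) and τ = 16T/(πd³), so the von Mises stress is σ' = (16/πd³)·√(4M²+3T²).
√(4M²+3T²) = √(4×(2.820×10^6)² + 3×(2.340×10^6)²) = 6.945×10^6 N·mm.
d³ = 16×6.945×10^6/(π×82.48) = 428800 mm³.
d = 75.41 mm.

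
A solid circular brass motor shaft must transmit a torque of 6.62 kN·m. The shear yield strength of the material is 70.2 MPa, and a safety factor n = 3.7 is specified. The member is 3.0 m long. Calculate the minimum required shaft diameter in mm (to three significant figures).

Allowable shear stress τ_allow = 70.2/3.7 = 18.97 MPa.
For a solid shaft τ = 16T/(πd³), so d³ = 16T/(π τ_allow) = 16×6620000/(π×18.97) = 1.777×10^6 mm³.
d = (1.777×10^6)^(1/3) = 121.1 mm.

d = 121 mm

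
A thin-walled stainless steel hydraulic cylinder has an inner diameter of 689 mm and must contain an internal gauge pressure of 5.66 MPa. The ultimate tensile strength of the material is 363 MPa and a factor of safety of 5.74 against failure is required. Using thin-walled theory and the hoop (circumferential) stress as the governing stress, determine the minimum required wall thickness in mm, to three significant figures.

σ_allow = 363/5.74 = 63.24 MPa.
Hoop stress σ_h = pD/(2t), so t = pD/(2σ_allow) = 5.66×689/(2×63.24) = 30.83 mm.

t = 30.8 mm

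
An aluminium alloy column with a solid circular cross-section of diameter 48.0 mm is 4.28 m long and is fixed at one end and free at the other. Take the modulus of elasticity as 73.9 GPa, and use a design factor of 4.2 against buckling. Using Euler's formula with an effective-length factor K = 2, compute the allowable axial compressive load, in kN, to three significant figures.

I = πd⁴/64 = π×48.0⁴/64 = 260600 mm⁴.
Effective length L_e = KL = 2×4.28 m = 8560 mm.
Euler critical load P_cr = π²EI/L_e² = π²×73900×260600/8560² = 2594 N.
P_allow = P_cr/n = 2594/4.2 = 617.6 N.

P_allow = 0.618 kN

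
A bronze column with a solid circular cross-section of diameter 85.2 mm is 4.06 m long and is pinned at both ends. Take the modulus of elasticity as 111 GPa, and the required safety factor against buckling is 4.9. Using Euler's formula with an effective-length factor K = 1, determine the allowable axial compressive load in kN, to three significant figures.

P_allow = 35.1 kN

I = πd⁴/64 = π×85.2⁴/64 = 2.587×10^6 mm⁴.
Effective length L_e = KL = 1×4.06 m = 4060 mm.
Euler critical load P_cr = π²EI/L_e² = π²×111000×2.587×10^6/4060² = 171900 N.
P_allow = P_cr/n = 171900/4.9 = 35080 N.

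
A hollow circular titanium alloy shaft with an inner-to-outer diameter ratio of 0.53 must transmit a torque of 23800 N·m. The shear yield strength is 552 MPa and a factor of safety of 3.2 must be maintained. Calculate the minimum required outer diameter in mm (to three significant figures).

d_o = 91.4 mm

τ_allow = 552/3.2 = 172.5 MPa.
For a hollow shaft τ = 16T/[πd_o³(1−k⁴)] with k = 0.53, so 1−k⁴ = 0.9211.
d_o³ = 16T/[π τ_allow (1−k⁴)] = 16×2.3800×10^7/(π×172.5×0.9211) = 762900 mm³.
d_o = 91.37 mm.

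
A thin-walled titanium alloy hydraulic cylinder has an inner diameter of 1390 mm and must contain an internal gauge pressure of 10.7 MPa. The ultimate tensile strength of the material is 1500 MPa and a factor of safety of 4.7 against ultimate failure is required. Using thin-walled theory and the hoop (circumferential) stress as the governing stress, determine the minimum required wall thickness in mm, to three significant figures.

t = 23.3 mm

σ_allow = 1500/4.7 = 319.1 MPa.
Hoop stress σ_h = pD/(2t), so t = pD/(2σ_allow) = 10.7×1390/(2×319.1) = 23.30 mm.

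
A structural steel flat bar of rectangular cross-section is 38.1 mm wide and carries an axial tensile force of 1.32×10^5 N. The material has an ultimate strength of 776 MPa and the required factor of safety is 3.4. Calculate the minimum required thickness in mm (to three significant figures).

σ_allow = 776/3.4 = 228.2 MPa.
Required area A = F/σ_allow = 132000/228.2 = 578.4 mm².
t = A/w = 578.4/38.1 = 15.18 mm.

t = 15.2 mm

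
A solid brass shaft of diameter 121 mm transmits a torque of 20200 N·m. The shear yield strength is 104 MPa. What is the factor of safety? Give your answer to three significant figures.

n = 1.79

τ = 16T/(πd³) = 16×2.0200×10^7/(π×121³) = 58.07 MPa.
n = τ_limit/τ = 104/58.07 = 1.791.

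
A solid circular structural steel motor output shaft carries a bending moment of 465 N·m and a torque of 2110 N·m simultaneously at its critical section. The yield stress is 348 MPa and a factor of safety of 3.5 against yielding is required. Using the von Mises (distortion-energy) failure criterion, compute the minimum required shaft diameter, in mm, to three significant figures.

d = 57.8 mm

σ_allow = σ_y/n = 348/3.5 = 99.43 MPa.
For a solid shaft σ_b = 32M/(πd³) and τ = 16T/(πd³), so the von Mises stress is σ' = (16/πd³)·√(4M²+3T²).
√(4M²+3T²) = √(4×(465000)² + 3×(2.110×10^6)²) = 3.771×10^6 N·mm.
d³ = 16×3.771×10^6/(π×99.43) = 193200 mm³.
d = 57.81 mm.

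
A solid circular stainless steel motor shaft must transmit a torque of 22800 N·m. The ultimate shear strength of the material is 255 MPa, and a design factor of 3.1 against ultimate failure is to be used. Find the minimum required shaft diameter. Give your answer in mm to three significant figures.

Allowable shear stress τ_allow = 255/3.1 = 82.26 MPa.
For a solid shaft τ = 16T/(πd³), so d³ = 16T/(π τ_allow) = 16×2.2800×10^7/(π×82.26) = 1.412×10^6 mm³.
d = (1.412×10^6)^(1/3) = 112.2 mm.

d = 112 mm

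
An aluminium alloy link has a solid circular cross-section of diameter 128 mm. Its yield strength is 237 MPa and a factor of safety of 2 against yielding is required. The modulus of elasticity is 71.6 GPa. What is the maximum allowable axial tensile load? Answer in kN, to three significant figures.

F_allow = 1520 kN

σ_allow = 237/2 = 118.5 MPa.
A = πd²/4 = π×128²/4 = 12870 mm².
F_allow = σ_allow × A = 118.5×12870 = 1.525×10^6 N.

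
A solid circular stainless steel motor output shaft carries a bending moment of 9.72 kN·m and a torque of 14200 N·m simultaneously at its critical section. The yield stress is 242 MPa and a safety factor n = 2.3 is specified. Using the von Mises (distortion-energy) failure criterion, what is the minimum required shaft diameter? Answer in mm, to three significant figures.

σ_allow = σ_y/n = 242/2.3 = 105.2 MPa.
For a solid shaft σ_b = 32M/(πd³) and τ = 16T/(πd³), so the von Mises stress is σ' = (16/πd³)·√(4M²+3T²).
√(4M²+3T²) = √(4×(9.720×10^6)² + 3×(1.420×10^7)²) = 3.135×10^7 N·mm.
d³ = 16×3.135×10^7/(π×105.2) = 1.517×10^6 mm³.
d = 114.9 mm.

d = 115 mm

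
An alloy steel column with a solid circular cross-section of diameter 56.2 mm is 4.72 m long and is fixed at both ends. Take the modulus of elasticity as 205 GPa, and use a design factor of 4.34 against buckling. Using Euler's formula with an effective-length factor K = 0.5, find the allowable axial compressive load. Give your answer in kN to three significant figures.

I = πd⁴/64 = π×56.2⁴/64 = 489700 mm⁴.
Effective length L_e = KL = 0.5×4.72 m = 2360 mm.
Euler critical load P_cr = π²EI/L_e² = π²×205000×489700/2360² = 177900 N.
P_allow = P_cr/n = 177900/4.34 = 40990 N.

P_allow = 41.0 kN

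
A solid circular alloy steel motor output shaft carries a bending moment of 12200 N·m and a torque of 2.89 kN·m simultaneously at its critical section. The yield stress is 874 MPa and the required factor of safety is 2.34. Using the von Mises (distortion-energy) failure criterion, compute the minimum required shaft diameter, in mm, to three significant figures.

d = 69.8 mm

σ_allow = σ_y/n = 874/2.34 = 373.5 MPa.
For a solid shaft σ_b = 32M/(πd³) and τ = 16T/(πd³), so the von Mises stress is σ' = (16/πd³)·√(4M²+3T²).
√(4M²+3T²) = √(4×(1.220×10^7)² + 3×(2.890×10^6)²) = 2.491×10^7 N·mm.
d³ = 16×2.491×10^7/(π×373.5) = 339600 mm³.
d = 69.77 mm.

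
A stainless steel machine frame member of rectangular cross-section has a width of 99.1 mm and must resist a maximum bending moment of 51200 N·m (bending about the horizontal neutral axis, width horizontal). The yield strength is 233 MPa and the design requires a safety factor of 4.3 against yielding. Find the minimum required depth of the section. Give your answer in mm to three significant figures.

σ_allow = 233/4.3 = 54.19 MPa.
For a rectangular section σ = 6M/(bh²), so h² = 6M/(b σ_allow) = 6×5.1200×10^7/(99.1×54.19) = 57210 mm².
h = 239.2 mm.

h = 239 mm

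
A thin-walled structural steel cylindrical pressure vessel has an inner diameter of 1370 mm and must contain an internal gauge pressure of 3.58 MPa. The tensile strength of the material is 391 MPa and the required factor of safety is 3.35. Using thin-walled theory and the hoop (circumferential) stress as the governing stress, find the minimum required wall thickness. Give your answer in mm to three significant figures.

σ_allow = 391/3.35 = 116.7 MPa.
Hoop stress σ_h = pD/(2t), so t = pD/(2σ_allow) = 3.58×1370/(2×116.7) = 21.01 mm.

t = 21.0 mm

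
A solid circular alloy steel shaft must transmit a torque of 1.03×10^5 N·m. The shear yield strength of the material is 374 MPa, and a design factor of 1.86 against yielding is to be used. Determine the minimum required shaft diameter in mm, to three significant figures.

d = 138 mm

Allowable shear stress τ_allow = 374/1.86 = 201.1 MPa.
For a solid shaft τ = 16T/(πd³), so d³ = 16T/(π τ_allow) = 16×1.0300×10^8/(π×201.1) = 2.609×10^6 mm³.
d = (2.609×10^6)^(1/3) = 137.7 mm.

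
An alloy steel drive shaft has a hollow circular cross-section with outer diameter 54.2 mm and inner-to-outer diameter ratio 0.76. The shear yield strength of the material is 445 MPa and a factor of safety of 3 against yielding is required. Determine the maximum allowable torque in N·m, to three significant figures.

τ_allow = 445/3 = 148.3 MPa.
For a hollow shaft T_allow = τ_allow·πd_o³(1−k⁴)/16 with 1−k⁴ = 0.6664, so πd_o³(1−k⁴)/16 = 20830 mm³.
T_allow = 148.3×20830 = 3.090×10^6 N·mm = 3090 N·m.

T_allow = 3090 N·m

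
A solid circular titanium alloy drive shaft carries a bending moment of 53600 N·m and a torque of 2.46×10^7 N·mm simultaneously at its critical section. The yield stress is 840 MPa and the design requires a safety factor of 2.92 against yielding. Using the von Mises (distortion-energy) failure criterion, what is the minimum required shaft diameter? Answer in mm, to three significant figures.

σ_allow = σ_y/n = 840/2.92 = 287.7 MPa.
For a solid shaft σ_b = 32M/(πd³) and τ = 16T/(πd³), so the von Mises stress is σ' = (16/πd³)·√(4M²+3T²).
√(4M²+3T²) = √(4×(5.360×10^7)² + 3×(2.460×10^7)²) = 1.154×10^8 N·mm.
d³ = 16×1.154×10^8/(π×287.7) = 2.042×10^6 mm³.
d = 126.9 mm.

d = 127 mm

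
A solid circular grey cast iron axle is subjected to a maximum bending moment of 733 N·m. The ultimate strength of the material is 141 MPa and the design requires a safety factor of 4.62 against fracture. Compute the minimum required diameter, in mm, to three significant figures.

d = 62.5 mm

σ_allow = 141/4.62 = 30.52 MPa.
For a solid circular section σ = 32M/(πd³), so d³ = 32M/(π σ_allow) = 32×733000/(π×30.52) = 244600 mm³.
d = 62.54 mm.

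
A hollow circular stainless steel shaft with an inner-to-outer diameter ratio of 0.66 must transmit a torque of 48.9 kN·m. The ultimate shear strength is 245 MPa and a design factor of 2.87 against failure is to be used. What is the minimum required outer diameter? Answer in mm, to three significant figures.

τ_allow = 245/2.87 = 85.37 MPa.
For a hollow shaft τ = 16T/[πd_o³(1−k⁴)] with k = 0.66, so 1−k⁴ = 0.8103.
d_o³ = 16T/[π τ_allow (1−k⁴)] = 16×4.8900×10^7/(π×85.37×0.8103) = 3.601×10^6 mm³.
d_o = 153.3 mm.

d_o = 153 mm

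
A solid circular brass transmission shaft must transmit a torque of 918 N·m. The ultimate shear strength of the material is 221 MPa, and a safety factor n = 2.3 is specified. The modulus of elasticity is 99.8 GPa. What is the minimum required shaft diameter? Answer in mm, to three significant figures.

Allowable shear stress τ_allow = 221/2.3 = 96.09 MPa.
For a solid shaft τ = 16T/(πd³), so d³ = 16T/(π τ_allow) = 16×918000/(π×96.09) = 48660 mm³.
d = (48660)^(1/3) = 36.51 mm.

d = 36.5 mm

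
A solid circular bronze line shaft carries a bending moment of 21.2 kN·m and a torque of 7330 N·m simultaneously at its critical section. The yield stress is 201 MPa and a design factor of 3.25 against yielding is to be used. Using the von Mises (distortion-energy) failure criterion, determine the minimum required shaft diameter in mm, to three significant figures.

d = 154 mm

σ_allow = σ_y/n = 201/3.25 = 61.85 MPa.
For a solid shaft σ_b = 32M/(πd³) and τ = 16T/(πd³), so the von Mises stress is σ' = (16/πd³)·√(4M²+3T²).
√(4M²+3T²) = √(4×(2.120×10^7)² + 3×(7.330×10^6)²) = 4.426×10^7 N·mm.
d³ = 16×4.426×10^7/(π×61.85) = 3.645×10^6 mm³.
d = 153.9 mm.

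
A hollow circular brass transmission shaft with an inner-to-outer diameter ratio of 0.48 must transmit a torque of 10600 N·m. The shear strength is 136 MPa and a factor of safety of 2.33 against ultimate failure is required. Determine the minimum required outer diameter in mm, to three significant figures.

d_o = 99.2 mm

τ_allow = 136/2.33 = 58.37 MPa.
For a hollow shaft τ = 16T/[πd_o³(1−k⁴)] with k = 0.48, so 1−k⁴ = 0.9469.
d_o³ = 16T/[π τ_allow (1−k⁴)] = 16×1.0600×10^7/(π×58.37×0.9469) = 976700 mm³.
d_o = 99.22 mm.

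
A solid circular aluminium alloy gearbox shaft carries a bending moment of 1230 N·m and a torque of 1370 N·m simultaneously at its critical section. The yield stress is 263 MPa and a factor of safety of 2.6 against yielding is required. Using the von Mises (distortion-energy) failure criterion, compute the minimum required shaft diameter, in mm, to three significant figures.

σ_allow = σ_y/n = 263/2.6 = 101.2 MPa.
For a solid shaft σ_b = 32M/(πd³) and τ = 16T/(πd³), so the von Mises stress is σ' = (16/πd³)·√(4M²+3T²).
√(4M²+3T²) = √(4×(1.230×10^6)² + 3×(1.370×10^6)²) = 3.418×10^6 N·mm.
d³ = 16×3.418×10^6/(π×101.2) = 172100 mm³.
d = 55.62 mm.

d = 55.6 mm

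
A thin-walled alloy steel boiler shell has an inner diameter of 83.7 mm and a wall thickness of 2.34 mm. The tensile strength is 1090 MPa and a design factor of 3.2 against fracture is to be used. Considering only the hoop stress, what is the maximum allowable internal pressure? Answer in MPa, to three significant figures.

σ_allow = 1090/3.2 = 340.6 MPa.
σ_h = pD/(2t) → p_allow = 2σ_allow t/D = 2×340.6×2.34/83.7 = 19.05 MPa.

p_allow = 19.0 MPa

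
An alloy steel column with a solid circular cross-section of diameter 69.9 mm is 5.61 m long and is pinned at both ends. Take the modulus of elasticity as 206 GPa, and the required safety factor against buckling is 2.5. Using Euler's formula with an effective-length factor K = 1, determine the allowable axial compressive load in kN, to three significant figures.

P_allow = 30.3 kN

I = πd⁴/64 = π×69.9⁴/64 = 1.172×10^6 mm⁴.
Effective length L_e = KL = 1×5.61 m = 5610 mm.
Euler critical load P_cr = π²EI/L_e² = π²×206000×1.172×10^6/5610² = 75700 N.
P_allow = P_cr/n = 75700/2.5 = 30280 N.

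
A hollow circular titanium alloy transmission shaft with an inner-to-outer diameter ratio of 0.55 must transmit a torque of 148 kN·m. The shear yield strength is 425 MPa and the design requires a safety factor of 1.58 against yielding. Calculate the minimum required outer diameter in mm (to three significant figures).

d_o = 146 mm

τ_allow = 425/1.58 = 269.0 MPa.
For a hollow shaft τ = 16T/[πd_o³(1−k⁴)] with k = 0.55, so 1−k⁴ = 0.9085.
d_o³ = 16T/[π τ_allow (1−k⁴)] = 16×1.4800×10^8/(π×269.0×0.9085) = 3.084×10^6 mm³.
d_o = 145.6 mm.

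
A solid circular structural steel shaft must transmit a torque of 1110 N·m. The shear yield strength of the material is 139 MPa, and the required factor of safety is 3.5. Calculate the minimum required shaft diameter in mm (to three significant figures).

d = 52.2 mm

Allowable shear stress τ_allow = 139/3.5 = 39.71 MPa.
For a solid shaft τ = 16T/(πd³), so d³ = 16T/(π τ_allow) = 16×1110000/(π×39.71) = 142300 mm³.
d = (142300)^(1/3) = 52.21 mm.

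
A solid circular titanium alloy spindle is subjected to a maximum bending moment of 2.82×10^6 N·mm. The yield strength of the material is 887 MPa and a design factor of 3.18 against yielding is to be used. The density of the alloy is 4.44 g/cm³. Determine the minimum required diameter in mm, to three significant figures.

d = 46.9 mm

σ_allow = 887/3.18 = 278.9 MPa.
For a solid circular section σ = 32M/(πd³), so d³ = 32M/(π σ_allow) = 32×2820000/(π×278.9) = 103000 mm³.
d = 46.87 mm.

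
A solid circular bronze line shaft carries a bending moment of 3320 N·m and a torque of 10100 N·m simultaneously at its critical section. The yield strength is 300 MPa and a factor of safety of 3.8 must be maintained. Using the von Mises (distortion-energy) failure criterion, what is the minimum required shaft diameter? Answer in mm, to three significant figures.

d = 106 mm

σ_allow = σ_y/n = 300/3.8 = 78.95 MPa.
For a solid shaft σ_b = 32M/(πd³) and τ = 16T/(πd³), so the von Mises stress is σ' = (16/πd³)·√(4M²+3T²).
√(4M²+3T²) = √(4×(3.320×10^6)² + 3×(1.010×10^7)²) = 1.871×10^7 N·mm.
d³ = 16×1.871×10^7/(π×78.95) = 1.207×10^6 mm³.
d = 106.5 mm.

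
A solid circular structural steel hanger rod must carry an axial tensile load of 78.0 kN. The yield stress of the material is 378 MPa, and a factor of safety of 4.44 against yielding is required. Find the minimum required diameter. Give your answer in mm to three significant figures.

Allowable stress σ_allow = 378/4.44 = 85.14 MPa.
Required area A = F/σ_allow = 78000/85.14 = 916.2 mm².
A = πd²/4 → d = √(4A/π) = 34.15 mm.

d = 34.2 mm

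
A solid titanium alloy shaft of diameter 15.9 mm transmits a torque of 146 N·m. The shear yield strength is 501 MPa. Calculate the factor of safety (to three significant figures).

τ = 16T/(πd³) = 16×146000/(π×15.9³) = 185.0 MPa.
n = τ_limit/τ = 501/185.0 = 2.708.

n = 2.71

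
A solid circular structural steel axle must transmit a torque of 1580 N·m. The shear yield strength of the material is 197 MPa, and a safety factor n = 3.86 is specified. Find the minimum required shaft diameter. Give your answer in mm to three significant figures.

Allowable shear stress τ_allow = 197/3.86 = 51.04 MPa.
For a solid shaft τ = 16T/(πd³), so d³ = 16T/(π τ_allow) = 16×1580000/(π×51.04) = 157700 mm³.
d = (157700)^(1/3) = 54.02 mm.

d = 54.0 mm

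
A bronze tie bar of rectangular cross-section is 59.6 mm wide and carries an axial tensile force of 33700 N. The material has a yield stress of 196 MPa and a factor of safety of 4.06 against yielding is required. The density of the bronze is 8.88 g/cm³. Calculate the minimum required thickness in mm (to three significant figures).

t = 11.7 mm

σ_allow = 196/4.06 = 48.28 MPa.
Required area A = F/σ_allow = 33700/48.28 = 698.1 mm².
t = A/w = 698.1/59.6 = 11.71 mm.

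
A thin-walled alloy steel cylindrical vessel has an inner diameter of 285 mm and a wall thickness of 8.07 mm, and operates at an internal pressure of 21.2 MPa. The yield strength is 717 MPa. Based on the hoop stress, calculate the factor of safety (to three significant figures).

σ_h = pD/(2t) = 21.2×285/(2×8.07) = 374.3 MPa.
n = 717/374.3 = 1.915.

n = 1.92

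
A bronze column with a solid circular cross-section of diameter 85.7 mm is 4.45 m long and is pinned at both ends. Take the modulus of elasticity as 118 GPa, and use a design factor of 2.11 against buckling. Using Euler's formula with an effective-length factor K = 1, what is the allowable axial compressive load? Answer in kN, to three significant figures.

I = πd⁴/64 = π×85.7⁴/64 = 2.648×10^6 mm⁴.
Effective length L_e = KL = 1×4.45 m = 4450 mm.
Euler critical load P_cr = π²EI/L_e² = π²×118000×2.648×10^6/4450² = 155700 N.
P_allow = P_cr/n = 155700/2.11 = 73800 N.

P_allow = 73.8 kN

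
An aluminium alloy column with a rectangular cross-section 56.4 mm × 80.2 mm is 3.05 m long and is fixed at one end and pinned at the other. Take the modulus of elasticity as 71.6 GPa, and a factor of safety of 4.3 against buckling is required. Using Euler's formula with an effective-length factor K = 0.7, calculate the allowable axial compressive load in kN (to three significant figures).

Buckling occurs about the weak axis: I_min = h·b³/12 = 80.2×56.4³/12 = 1.199×10^6 mm⁴ (b = 56.4 mm is the smaller dimension).
Effective length L_e = KL = 0.7×3.05 m = 2135 mm.
Euler critical load P_cr = π²EI/L_e² = π²×71600×1.199×10^6/2135² = 185900 N.
P_allow = P_cr/n = 185900/4.3 = 43230 N.

P_allow = 43.2 kN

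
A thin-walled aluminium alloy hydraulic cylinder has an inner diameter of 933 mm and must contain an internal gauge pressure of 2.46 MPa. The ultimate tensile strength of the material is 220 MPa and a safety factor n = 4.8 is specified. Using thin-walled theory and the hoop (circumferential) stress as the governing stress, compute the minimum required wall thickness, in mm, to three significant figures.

t = 25.0 mm

σ_allow = 220/4.8 = 45.83 MPa.
Hoop stress σ_h = pD/(2t), so t = pD/(2σ_allow) = 2.46×933/(2×45.83) = 25.04 mm.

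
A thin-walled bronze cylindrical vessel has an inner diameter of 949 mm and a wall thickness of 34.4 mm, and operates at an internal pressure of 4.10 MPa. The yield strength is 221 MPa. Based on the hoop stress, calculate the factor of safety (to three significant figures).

σ_h = pD/(2t) = 4.10×949/(2×34.4) = 56.55 MPa.
n = 221/56.55 = 3.908.

n = 3.91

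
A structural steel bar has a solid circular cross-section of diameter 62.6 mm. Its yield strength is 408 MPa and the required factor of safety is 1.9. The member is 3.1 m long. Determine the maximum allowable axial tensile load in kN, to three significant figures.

F_allow = 661 kN

σ_allow = 408/1.9 = 214.7 MPa.
A = πd²/4 = π×62.6²/4 = 3078 mm².
F_allow = σ_allow × A = 214.7×3078 = 660900 N.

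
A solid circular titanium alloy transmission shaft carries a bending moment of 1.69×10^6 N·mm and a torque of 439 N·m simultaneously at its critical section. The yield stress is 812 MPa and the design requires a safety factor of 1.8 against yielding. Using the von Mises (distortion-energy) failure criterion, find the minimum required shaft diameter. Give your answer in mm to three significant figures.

d = 33.9 mm

σ_allow = σ_y/n = 812/1.8 = 451.1 MPa.
For a solid shaft σ_b = 32M/(πd³) and τ = 16T/(πd³), so the von Mises stress is σ' = (16/πd³)·√(4M²+3T²).
√(4M²+3T²) = √(4×(1.690×10^6)² + 3×(439000)²) = 3.464×10^6 N·mm.
d³ = 16×3.464×10^6/(π×451.1) = 39110 mm³.
d = 33.94 mm.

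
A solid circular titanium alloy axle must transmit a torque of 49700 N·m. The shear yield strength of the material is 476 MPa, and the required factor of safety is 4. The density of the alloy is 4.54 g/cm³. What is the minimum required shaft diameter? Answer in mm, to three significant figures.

d = 129 mm

Allowable shear stress τ_allow = 476/4 = 119.0 MPa.
For a solid shaft τ = 16T/(πd³), so d³ = 16T/(π τ_allow) = 16×4.9700×10^7/(π×119.0) = 2.127×10^6 mm³.
d = (2.127×10^6)^(1/3) = 128.6 mm.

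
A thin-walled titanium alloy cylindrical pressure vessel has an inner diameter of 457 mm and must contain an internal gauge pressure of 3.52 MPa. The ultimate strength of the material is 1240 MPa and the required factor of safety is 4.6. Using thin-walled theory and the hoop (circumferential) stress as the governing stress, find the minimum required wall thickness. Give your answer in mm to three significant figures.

σ_allow = 1240/4.6 = 269.6 MPa.
Hoop stress σ_h = pD/(2t), so t = pD/(2σ_allow) = 3.52×457/(2×269.6) = 2.984 mm.

t = 2.98 mm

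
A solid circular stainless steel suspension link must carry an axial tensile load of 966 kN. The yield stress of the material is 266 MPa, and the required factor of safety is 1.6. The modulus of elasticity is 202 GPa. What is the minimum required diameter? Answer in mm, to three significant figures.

Allowable stress σ_allow = 266/1.6 = 166.2 MPa.
Required area A = F/σ_allow = 966000/166.2 = 5811 mm².
A = πd²/4 → d = √(4A/π) = 86.01 mm.

d = 86.0 mm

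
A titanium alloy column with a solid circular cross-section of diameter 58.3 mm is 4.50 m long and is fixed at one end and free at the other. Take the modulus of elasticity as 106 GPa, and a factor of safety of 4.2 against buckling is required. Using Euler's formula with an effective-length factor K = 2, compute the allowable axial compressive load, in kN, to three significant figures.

P_allow = 1.74 kN

I = πd⁴/64 = π×58.3⁴/64 = 567100 mm⁴.
Effective length L_e = KL = 2×4.50 m = 9000 mm.
Euler critical load P_cr = π²EI/L_e² = π²×106000×567100/9000² = 7324 N.
P_allow = P_cr/n = 7324/4.2 = 1744 N.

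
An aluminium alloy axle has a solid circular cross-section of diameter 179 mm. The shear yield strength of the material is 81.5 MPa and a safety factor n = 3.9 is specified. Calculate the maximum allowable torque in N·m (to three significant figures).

T_allow = 23500 N·m

τ_allow = 81.5/3.9 = 20.90 MPa.
For a solid shaft T_allow = τ_allow·πd³/16; πd³/16 = π×179³/16 = 1.126×10^6 mm³.
T_allow = 20.90×1.126×10^6 = 2.353×10^7 N·mm = 23530 N·m.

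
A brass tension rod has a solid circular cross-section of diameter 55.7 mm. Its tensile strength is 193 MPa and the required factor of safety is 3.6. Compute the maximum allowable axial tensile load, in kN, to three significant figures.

σ_allow = 193/3.6 = 53.61 MPa.
A = πd²/4 = π×55.7²/4 = 2437 mm².
F_allow = σ_allow × A = 53.61×2437 = 130600 N.

F_allow = 131 kN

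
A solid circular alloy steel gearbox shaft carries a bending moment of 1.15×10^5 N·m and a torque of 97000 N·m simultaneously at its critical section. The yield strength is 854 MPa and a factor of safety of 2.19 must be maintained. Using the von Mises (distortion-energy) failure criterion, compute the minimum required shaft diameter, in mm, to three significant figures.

σ_allow = σ_y/n = 854/2.19 = 390.0 MPa.
For a solid shaft σ_b = 32M/(πd³) and τ = 16T/(πd³), so the von Mises stress is σ' = (16/πd³)·√(4M²+3T²).
√(4M²+3T²) = √(4×(1.150×10^8)² + 3×(9.700×10^7)²) = 2.848×10^8 N·mm.
d³ = 16×2.848×10^8/(π×390.0) = 3.720×10^6 mm³.
d = 154.9 mm.

d = 155 mm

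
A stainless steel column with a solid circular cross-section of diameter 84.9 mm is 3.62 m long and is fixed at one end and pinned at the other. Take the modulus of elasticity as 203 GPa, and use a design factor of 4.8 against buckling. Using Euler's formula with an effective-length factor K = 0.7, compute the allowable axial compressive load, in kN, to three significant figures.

I = πd⁴/64 = π×84.9⁴/64 = 2.550×10^6 mm⁴.
Effective length L_e = KL = 0.7×3.62 m = 2534 mm.
Euler critical load P_cr = π²EI/L_e² = π²×203000×2.550×10^6/2534² = 795800 N.
P_allow = P_cr/n = 795800/4.8 = 165800 N.

P_allow = 166 kN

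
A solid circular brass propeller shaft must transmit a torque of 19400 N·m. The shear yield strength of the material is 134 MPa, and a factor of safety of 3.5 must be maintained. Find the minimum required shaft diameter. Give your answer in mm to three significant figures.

Allowable shear stress τ_allow = 134/3.5 = 38.29 MPa.
For a solid shaft τ = 16T/(πd³), so d³ = 16T/(π τ_allow) = 16×1.9400×10^7/(π×38.29) = 2.581×10^6 mm³.
d = (2.581×10^6)^(1/3) = 137.2 mm.

d = 137 mm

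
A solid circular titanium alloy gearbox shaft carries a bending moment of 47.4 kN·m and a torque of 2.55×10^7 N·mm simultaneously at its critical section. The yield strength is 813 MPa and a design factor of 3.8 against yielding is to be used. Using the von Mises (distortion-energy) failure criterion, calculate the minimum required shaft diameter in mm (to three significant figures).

σ_allow = σ_y/n = 813/3.8 = 213.9 MPa.
For a solid shaft σ_b = 32M/(πd³) and τ = 16T/(πd³), so the von Mises stress is σ' = (16/πd³)·√(4M²+3T²).
√(4M²+3T²) = √(4×(4.740×10^7)² + 3×(2.550×10^7)²) = 1.046×10^8 N·mm.
d³ = 16×1.046×10^8/(π×213.9) = 2.490×10^6 mm³.
d = 135.5 mm.

d = 136 mm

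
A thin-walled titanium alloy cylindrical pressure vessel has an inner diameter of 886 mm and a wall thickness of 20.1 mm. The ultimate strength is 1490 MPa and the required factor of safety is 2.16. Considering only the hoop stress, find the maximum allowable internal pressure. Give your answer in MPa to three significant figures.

σ_allow = 1490/2.16 = 689.8 MPa.
σ_h = pD/(2t) → p_allow = 2σ_allow t/D = 2×689.8×20.1/886 = 31.30 MPa.

p_allow = 31.3 MPa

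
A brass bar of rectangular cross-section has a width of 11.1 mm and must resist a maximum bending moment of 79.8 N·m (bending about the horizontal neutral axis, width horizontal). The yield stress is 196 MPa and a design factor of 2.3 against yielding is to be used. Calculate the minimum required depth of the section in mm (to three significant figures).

h = 22.5 mm

σ_allow = 196/2.3 = 85.22 MPa.
For a rectangular section σ = 6M/(bh²), so h² = 6M/(b σ_allow) = 6×79800/(11.1×85.22) = 506.2 mm².
h = 22.50 mm.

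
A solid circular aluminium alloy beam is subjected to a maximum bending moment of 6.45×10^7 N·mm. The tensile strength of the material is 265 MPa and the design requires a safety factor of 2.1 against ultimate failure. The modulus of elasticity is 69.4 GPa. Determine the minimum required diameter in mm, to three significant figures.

d = 173 mm

σ_allow = 265/2.1 = 126.2 MPa.
For a solid circular section σ = 32M/(πd³), so d³ = 32M/(π σ_allow) = 32×6.4500×10^7/(π×126.2) = 5.206×10^6 mm³.
d = 173.3 mm.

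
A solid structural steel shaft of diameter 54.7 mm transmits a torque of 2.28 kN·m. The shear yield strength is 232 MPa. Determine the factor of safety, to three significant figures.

n = 3.27

τ = 16T/(πd³) = 16×2280000/(π×54.7³) = 70.95 MPa.
n = τ_limit/τ = 232/70.95 = 3.270.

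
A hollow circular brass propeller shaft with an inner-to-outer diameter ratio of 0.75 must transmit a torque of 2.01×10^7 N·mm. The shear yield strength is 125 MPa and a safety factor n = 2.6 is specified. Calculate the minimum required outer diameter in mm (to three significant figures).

τ_allow = 125/2.6 = 48.08 MPa.
For a hollow shaft τ = 16T/[πd_o³(1−k⁴)] with k = 0.75, so 1−k⁴ = 0.6836.
d_o³ = 16T/[π τ_allow (1−k⁴)] = 16×2.0100×10^7/(π×48.08×0.6836) = 3.115×10^6 mm³.
d_o = 146.0 mm.

d_o = 146 mm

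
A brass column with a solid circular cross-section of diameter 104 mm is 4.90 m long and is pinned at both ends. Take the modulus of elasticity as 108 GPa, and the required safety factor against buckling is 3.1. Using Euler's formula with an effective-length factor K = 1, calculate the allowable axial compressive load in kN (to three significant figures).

I = πd⁴/64 = π×104⁴/64 = 5.743×10^6 mm⁴.
Effective length L_e = KL = 1×4.90 m = 4900 mm.
Euler critical load P_cr = π²EI/L_e² = π²×108000×5.743×10^6/4900² = 254900 N.
P_allow = P_cr/n = 254900/3.1 = 82240 N.

P_allow = 82.2 kN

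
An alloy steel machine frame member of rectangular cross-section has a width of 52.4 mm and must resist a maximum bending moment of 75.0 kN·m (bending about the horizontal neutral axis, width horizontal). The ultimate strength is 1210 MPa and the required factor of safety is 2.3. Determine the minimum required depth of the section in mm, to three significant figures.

σ_allow = 1210/2.3 = 526.1 MPa.
For a rectangular section σ = 6M/(bh²), so h² = 6M/(b σ_allow) = 6×7.5000×10^7/(52.4×526.1) = 16320 mm².
h = 127.8 mm.

h = 128 mm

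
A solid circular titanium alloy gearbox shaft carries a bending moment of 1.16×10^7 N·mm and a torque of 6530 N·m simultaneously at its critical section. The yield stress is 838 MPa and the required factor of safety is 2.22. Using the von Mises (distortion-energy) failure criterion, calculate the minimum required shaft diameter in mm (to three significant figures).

d = 70.4 mm

σ_allow = σ_y/n = 838/2.22 = 377.5 MPa.
For a solid shaft σ_b = 32M/(πd³) and τ = 16T/(πd³), so the von Mises stress is σ' = (16/πd³)·√(4M²+3T²).
√(4M²+3T²) = √(4×(1.160×10^7)² + 3×(6.530×10^6)²) = 2.581×10^7 N·mm.
d³ = 16×2.581×10^7/(π×377.5) = 348200 mm³.
d = 70.35 mm.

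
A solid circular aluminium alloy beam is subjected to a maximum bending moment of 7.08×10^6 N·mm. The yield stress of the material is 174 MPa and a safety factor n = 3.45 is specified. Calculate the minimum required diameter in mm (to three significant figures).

σ_allow = 174/3.45 = 50.43 MPa.
For a solid circular section σ = 32M/(πd³), so d³ = 32M/(π σ_allow) = 32×7080000/(π×50.43) = 1.430×10^6 mm³.
d = 112.7 mm.

d = 113 mm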